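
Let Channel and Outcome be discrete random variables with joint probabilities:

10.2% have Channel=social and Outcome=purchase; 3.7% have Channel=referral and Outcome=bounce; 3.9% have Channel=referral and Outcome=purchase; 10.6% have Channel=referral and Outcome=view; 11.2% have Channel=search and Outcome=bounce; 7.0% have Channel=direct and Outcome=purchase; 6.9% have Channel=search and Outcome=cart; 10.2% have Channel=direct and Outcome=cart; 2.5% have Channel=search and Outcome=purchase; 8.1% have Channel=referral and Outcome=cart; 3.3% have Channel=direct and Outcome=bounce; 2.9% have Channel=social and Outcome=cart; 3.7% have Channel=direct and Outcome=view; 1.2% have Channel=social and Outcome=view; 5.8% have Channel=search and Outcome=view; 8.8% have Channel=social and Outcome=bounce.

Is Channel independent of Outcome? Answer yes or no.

no

P(Channel=referral) = 0.263 and P(Outcome=view) = 0.213, so their product is 0.05602, but P(Channel=referral, Outcome=view) = 0.106. Since these differ, Channel and Outcome are not independent.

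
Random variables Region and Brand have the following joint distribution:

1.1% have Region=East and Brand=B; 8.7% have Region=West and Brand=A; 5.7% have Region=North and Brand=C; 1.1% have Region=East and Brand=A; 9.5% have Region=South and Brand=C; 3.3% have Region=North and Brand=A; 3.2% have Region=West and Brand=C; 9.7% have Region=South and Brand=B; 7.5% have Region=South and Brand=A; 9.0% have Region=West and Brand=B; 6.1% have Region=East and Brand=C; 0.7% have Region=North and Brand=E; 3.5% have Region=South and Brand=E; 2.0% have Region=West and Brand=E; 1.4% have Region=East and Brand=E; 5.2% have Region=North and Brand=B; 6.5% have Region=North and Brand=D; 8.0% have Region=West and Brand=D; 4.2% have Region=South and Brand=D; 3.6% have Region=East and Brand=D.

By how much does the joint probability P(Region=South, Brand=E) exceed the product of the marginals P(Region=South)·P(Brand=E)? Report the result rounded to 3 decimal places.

0.009

P(Region=South) = 0.075 + 0.097 + 0.095 + 0.042 + 0.035 = 0.344.
P(Brand=E) = 0.007 + 0.035 + 0.014 + 0.020 = 0.076.
P(Region=South, Brand=E) − P(Region=South)P(Brand=E) = 0.035 − 0.344×0.076 = 0.009.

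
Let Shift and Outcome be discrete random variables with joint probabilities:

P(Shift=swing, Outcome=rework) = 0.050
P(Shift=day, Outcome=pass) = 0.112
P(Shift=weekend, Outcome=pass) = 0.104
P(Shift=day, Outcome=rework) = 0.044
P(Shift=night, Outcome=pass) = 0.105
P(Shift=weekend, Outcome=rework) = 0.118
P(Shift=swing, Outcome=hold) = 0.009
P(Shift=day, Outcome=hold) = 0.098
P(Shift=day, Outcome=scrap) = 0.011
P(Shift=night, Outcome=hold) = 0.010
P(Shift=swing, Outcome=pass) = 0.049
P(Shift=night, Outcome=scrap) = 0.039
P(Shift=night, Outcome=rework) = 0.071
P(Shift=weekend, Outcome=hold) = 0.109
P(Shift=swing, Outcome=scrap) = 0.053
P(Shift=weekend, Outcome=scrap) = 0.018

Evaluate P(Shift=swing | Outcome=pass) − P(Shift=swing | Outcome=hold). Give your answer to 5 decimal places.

P(Outcome=pass) = 0.112 + 0.049 + 0.105 + 0.104 = 0.370; P(Shift=swing | Outcome=pass) = 0.049/0.370 = 0.132432.
P(Outcome=hold) = 0.098 + 0.009 + 0.010 + 0.109 = 0.226; P(Shift=swing | Outcome=hold) = 0.009/0.226 = 0.039823.
Difference = 0.09261.

0.09261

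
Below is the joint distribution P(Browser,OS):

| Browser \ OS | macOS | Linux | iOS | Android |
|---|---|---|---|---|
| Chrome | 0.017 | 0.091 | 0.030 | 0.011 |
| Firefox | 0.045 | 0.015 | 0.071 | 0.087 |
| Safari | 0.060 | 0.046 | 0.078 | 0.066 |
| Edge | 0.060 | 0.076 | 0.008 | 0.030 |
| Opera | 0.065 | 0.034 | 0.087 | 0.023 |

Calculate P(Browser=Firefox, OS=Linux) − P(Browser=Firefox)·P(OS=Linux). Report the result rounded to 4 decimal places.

-0.0421

P(Browser=Firefox) = 0.045 + 0.015 + 0.071 + 0.087 = 0.218.
P(OS=Linux) = 0.091 + 0.015 + 0.046 + 0.076 + 0.034 = 0.262.
P(Browser=Firefox, OS=Linux) − P(Browser=Firefox)P(OS=Linux) = 0.015 − 0.218×0.262 = -0.0421.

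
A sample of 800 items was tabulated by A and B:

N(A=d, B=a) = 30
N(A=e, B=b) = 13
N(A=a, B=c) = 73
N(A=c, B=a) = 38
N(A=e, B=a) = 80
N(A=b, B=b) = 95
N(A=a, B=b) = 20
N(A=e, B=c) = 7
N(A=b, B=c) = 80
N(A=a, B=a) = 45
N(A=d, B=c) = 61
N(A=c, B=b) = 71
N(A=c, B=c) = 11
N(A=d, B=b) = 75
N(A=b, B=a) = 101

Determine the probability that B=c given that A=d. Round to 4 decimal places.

0.3675

Total with A=d: 30 + 75 + 61 = 166.
P(B=c | A=d) = 61/166 = 0.3675.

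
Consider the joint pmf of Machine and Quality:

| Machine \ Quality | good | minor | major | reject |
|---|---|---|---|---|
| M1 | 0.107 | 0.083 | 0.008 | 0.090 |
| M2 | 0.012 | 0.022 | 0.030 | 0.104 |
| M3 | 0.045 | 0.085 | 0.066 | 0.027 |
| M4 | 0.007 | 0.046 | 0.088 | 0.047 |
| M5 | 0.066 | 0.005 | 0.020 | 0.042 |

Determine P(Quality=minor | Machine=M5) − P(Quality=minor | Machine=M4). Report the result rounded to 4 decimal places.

P(Machine=M5) = 0.066 + 0.005 + 0.020 + 0.042 = 0.133; P(Quality=minor | Machine=M5) = 0.005/0.133 = 0.03759.
P(Machine=M4) = 0.007 + 0.046 + 0.088 + 0.047 = 0.188; P(Quality=minor | Machine=M4) = 0.046/0.188 = 0.24468.
Difference = -0.2071.

-0.2071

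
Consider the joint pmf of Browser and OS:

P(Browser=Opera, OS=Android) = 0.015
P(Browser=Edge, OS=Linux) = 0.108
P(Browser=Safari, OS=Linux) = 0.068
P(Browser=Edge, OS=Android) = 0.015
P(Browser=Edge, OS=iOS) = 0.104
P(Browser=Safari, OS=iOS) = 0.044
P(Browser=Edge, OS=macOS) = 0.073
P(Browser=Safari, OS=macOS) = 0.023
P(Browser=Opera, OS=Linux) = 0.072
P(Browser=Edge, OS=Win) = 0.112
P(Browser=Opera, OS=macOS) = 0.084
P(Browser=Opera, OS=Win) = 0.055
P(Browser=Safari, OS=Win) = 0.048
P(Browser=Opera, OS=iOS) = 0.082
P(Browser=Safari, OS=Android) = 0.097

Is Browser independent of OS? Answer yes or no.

no

P(Browser=Safari) = 0.280 and P(OS=Android) = 0.127, so their product is 0.03556, but P(Browser=Safari, OS=Android) = 0.097. Since these differ, Browser and OS are not independent.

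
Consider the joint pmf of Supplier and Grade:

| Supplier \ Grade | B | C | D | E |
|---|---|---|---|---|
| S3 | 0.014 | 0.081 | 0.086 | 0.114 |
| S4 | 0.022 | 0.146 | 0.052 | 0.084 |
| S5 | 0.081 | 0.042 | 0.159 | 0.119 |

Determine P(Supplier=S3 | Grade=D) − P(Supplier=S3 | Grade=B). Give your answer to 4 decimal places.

P(Grade=D) = 0.086 + 0.052 + 0.159 = 0.297; P(Supplier=S3 | Grade=D) = 0.086/0.297 = 0.28956.
P(Grade=B) = 0.014 + 0.022 + 0.081 = 0.117; P(Supplier=S3 | Grade=B) = 0.014/0.117 = 0.11966.
Difference = 0.1699.

0.1699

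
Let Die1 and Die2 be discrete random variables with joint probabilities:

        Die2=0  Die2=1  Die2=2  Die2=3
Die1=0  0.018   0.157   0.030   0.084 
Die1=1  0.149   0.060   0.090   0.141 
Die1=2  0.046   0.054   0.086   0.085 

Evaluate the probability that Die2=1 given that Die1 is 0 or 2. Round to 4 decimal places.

0.3768

P(Die1=0) = 0.018 + 0.157 + 0.030 + 0.084 = 0.289.
P(Die1=2) = 0.046 + 0.054 + 0.086 + 0.085 = 0.271.
P(Die1 ∈ {0, 2}) = 0.289 + 0.271 = 0.560; P(Die2=1, Die1 ∈ {0, 2}) = 0.157 + 0.054 = 0.211.
P(Die2=1 | Die1 ∈ {0, 2}) = 0.211/0.560 = 0.3768.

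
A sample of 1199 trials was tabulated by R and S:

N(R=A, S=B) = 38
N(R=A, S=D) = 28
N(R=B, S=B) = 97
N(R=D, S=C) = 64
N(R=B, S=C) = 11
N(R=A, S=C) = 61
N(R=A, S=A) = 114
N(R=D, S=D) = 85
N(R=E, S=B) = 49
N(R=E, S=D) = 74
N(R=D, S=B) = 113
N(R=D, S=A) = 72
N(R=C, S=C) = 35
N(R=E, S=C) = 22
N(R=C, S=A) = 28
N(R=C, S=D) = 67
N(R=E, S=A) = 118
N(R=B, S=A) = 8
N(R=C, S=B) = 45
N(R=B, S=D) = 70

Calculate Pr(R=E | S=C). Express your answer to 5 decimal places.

Total with S=C: 61 + 11 + 35 + 64 + 22 = 193.
P(R=E | S=C) = 22/193 = 0.11399.

0.11399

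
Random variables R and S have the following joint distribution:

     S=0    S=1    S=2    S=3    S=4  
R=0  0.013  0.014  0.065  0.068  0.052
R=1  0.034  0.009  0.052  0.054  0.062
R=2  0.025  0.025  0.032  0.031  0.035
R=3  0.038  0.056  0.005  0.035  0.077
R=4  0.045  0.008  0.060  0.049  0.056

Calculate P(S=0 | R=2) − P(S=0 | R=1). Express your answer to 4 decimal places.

P(R=2) = 0.025 + 0.025 + 0.032 + 0.031 + 0.035 = 0.148; P(S=0 | R=2) = 0.025/0.148 = 0.16892.
P(R=1) = 0.034 + 0.009 + 0.052 + 0.054 + 0.062 = 0.211; P(S=0 | R=1) = 0.034/0.211 = 0.16114.
Difference = 0.0078.

0.0078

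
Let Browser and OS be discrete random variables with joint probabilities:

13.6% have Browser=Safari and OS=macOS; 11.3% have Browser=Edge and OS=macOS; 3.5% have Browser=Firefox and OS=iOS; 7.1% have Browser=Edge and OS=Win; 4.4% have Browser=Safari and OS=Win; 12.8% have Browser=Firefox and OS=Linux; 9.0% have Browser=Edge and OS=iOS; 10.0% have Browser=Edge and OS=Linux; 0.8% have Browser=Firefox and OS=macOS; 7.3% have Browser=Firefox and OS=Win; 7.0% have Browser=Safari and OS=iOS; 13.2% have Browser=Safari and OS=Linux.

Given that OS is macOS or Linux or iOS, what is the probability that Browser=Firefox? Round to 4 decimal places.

P(OS=macOS) = 0.008 + 0.136 + 0.113 = 0.257.
P(OS=Linux) = 0.128 + 0.132 + 0.100 = 0.360.
P(OS=iOS) = 0.035 + 0.070 + 0.090 = 0.195.
P(OS ∈ {macOS, Linux, iOS}) = 0.257 + 0.360 + 0.195 = 0.812; P(Browser=Firefox, OS ∈ {macOS, Linux, iOS}) = 0.008 + 0.128 + 0.035 = 0.171.
P(Browser=Firefox | OS ∈ {macOS, Linux, iOS}) = 0.171/0.812 = 0.2106.

0.2106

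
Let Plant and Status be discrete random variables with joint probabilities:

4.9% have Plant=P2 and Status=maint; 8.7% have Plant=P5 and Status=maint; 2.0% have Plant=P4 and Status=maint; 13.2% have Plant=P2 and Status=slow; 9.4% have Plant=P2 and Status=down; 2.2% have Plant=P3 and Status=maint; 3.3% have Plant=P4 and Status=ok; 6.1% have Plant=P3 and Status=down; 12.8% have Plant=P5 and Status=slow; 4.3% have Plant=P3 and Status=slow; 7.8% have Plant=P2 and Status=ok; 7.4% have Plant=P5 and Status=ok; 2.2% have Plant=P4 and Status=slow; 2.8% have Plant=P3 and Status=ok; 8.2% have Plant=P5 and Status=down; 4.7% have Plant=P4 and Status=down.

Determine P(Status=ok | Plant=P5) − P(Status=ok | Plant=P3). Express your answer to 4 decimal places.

P(Plant=P5) = 0.074 + 0.128 + 0.082 + 0.087 = 0.371; P(Status=ok | Plant=P5) = 0.074/0.371 = 0.19946.
P(Plant=P3) = 0.028 + 0.043 + 0.061 + 0.022 = 0.154; P(Status=ok | Plant=P3) = 0.028/0.154 = 0.18182.
Difference = 0.0176.

0.0176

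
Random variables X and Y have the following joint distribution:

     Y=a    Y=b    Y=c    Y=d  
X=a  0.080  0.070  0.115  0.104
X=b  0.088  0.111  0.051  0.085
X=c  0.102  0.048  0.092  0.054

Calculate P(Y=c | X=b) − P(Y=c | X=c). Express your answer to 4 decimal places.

-0.1586

P(X=b) = 0.088 + 0.111 + 0.051 + 0.085 = 0.335; P(Y=c | X=b) = 0.051/0.335 = 0.15224.
P(X=c) = 0.102 + 0.048 + 0.092 + 0.054 = 0.296; P(Y=c | X=c) = 0.092/0.296 = 0.31081.
Difference = -0.1586.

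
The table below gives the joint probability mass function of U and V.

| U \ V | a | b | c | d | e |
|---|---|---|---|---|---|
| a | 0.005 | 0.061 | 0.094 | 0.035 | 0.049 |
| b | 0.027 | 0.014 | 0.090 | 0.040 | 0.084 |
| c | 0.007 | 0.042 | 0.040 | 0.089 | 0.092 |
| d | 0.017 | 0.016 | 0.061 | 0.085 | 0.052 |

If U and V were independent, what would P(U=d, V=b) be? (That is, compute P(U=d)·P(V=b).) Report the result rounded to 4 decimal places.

P(U=d) = 0.017 + 0.016 + 0.061 + 0.085 + 0.052 = 0.231.
P(V=b) = 0.061 + 0.014 + 0.042 + 0.016 = 0.133.
Product: 0.231 × 0.133 = 0.0307.

0.0307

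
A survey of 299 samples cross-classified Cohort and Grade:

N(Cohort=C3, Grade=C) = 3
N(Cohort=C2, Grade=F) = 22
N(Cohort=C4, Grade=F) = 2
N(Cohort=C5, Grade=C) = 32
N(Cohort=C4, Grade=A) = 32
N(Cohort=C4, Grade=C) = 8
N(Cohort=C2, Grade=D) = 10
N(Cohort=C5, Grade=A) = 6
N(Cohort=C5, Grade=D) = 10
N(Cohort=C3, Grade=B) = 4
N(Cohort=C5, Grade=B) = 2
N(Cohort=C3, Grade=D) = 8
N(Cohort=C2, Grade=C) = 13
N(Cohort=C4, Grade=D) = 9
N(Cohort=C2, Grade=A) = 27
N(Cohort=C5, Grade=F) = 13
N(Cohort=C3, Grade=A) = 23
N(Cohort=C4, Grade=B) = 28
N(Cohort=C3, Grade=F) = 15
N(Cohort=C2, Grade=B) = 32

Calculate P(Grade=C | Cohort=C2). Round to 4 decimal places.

Total with Cohort=C2: 27 + 32 + 13 + 10 + 22 = 104.
P(Grade=C | Cohort=C2) = 13/104 = 0.1250.

0.1250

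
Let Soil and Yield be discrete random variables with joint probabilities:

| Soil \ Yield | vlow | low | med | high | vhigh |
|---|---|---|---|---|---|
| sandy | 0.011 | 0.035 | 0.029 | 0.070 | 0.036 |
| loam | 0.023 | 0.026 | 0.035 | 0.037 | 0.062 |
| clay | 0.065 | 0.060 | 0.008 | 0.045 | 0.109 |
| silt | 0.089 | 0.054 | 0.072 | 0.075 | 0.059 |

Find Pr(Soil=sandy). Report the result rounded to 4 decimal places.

0.1810

P(Soil=sandy) = 0.011 + 0.035 + 0.029 + 0.070 + 0.036 = 0.181.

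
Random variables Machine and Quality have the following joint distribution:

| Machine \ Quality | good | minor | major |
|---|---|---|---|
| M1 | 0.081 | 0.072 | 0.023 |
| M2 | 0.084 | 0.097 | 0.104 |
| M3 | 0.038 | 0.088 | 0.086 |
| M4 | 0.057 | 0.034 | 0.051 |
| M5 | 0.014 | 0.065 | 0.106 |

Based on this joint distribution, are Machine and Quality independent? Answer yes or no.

P(Machine=M1) = 0.176 and P(Quality=major) = 0.370, so their product is 0.06512, but P(Machine=M1, Quality=major) = 0.023. Since these differ, Machine and Quality are not independent.

no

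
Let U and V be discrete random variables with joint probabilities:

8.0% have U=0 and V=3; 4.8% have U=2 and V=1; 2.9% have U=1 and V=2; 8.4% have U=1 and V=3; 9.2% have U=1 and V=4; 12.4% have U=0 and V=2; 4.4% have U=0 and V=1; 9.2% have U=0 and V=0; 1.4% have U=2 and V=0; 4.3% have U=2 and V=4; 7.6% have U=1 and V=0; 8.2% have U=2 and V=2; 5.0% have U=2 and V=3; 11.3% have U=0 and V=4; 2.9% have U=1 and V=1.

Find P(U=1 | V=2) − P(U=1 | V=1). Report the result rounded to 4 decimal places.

-0.1163

P(V=2) = 0.124 + 0.029 + 0.082 = 0.235; P(U=1 | V=2) = 0.029/0.235 = 0.12340.
P(V=1) = 0.044 + 0.029 + 0.048 = 0.121; P(U=1 | V=1) = 0.029/0.121 = 0.23967.
Difference = -0.1163.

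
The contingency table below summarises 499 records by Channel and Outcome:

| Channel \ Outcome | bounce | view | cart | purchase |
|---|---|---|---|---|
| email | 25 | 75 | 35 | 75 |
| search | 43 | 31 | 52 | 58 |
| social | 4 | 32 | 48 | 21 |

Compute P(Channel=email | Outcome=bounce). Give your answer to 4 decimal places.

0.3472

Total with Outcome=bounce: 25 + 43 + 4 = 72.
P(Channel=email | Outcome=bounce) = 25/72 = 0.3472.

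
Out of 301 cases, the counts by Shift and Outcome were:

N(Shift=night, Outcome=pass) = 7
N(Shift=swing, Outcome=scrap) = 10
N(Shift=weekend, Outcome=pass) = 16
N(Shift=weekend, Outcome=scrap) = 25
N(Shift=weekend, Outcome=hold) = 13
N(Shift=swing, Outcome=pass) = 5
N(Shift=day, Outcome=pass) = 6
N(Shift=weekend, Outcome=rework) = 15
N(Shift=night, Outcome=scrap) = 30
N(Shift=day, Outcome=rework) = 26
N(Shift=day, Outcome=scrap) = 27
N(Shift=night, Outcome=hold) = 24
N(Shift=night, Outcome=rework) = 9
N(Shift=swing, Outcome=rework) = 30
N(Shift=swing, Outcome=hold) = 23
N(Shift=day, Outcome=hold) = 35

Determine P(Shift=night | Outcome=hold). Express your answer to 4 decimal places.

0.2526

Total with Outcome=hold: 35 + 23 + 24 + 13 = 95.
P(Shift=night | Outcome=hold) = 24/95 = 0.2526.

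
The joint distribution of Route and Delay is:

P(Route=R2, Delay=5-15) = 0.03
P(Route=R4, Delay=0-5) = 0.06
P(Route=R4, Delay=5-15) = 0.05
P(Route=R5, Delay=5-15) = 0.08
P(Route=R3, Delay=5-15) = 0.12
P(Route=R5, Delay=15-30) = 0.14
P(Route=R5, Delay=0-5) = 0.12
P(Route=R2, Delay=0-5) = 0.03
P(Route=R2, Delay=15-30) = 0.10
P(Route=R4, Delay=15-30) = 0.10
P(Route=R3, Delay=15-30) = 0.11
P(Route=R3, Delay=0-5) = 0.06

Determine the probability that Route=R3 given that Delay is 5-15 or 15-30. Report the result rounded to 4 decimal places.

P(Delay=5-15) = 0.03 + 0.12 + 0.05 + 0.08 = 0.28.
P(Delay=15-30) = 0.10 + 0.11 + 0.10 + 0.14 = 0.45.
P(Delay ∈ {5-15, 15-30}) = 0.28 + 0.45 = 0.73; P(Route=R3, Delay ∈ {5-15, 15-30}) = 0.12 + 0.11 = 0.23.
P(Route=R3 | Delay ∈ {5-15, 15-30}) = 0.23/0.73 = 0.3151.

0.3151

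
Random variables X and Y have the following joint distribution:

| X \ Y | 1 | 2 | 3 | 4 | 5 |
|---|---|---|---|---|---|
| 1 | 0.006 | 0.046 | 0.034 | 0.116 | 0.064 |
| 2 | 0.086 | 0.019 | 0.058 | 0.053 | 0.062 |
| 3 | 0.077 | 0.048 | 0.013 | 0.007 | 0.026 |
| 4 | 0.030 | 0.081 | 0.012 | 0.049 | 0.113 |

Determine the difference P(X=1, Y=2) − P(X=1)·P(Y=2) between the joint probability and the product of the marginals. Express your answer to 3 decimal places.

P(X=1) = 0.006 + 0.046 + 0.034 + 0.116 + 0.064 = 0.266.
P(Y=2) = 0.046 + 0.019 + 0.048 + 0.081 = 0.194.
P(X=1, Y=2) − P(X=1)P(Y=2) = 0.046 − 0.266×0.194 = -0.006.

-0.006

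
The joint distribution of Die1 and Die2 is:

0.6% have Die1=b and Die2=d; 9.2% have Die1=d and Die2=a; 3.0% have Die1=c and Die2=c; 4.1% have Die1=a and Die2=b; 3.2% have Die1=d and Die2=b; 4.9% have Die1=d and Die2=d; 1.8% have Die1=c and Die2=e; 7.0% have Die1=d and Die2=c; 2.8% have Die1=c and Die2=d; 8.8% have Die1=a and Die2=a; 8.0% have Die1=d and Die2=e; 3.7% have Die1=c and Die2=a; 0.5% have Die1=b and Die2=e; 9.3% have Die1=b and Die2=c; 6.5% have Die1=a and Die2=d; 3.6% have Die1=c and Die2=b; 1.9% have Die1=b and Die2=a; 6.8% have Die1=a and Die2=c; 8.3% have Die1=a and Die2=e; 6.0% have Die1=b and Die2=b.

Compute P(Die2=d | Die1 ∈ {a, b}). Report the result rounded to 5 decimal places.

0.13447

P(Die1=a) = 0.088 + 0.041 + 0.068 + 0.065 + 0.083 = 0.345.
P(Die1=b) = 0.019 + 0.060 + 0.093 + 0.006 + 0.005 = 0.183.
P(Die1 ∈ {a, b}) = 0.345 + 0.183 = 0.528; P(Die2=d, Die1 ∈ {a, b}) = 0.065 + 0.006 = 0.071.
P(Die2=d | Die1 ∈ {a, b}) = 0.071/0.528 = 0.13447.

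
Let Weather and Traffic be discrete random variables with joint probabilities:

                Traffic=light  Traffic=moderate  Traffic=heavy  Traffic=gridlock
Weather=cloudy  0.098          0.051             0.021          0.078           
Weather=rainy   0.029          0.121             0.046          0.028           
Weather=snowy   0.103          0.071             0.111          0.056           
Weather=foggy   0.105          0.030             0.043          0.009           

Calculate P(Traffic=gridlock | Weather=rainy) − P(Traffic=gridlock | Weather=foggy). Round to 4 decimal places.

P(Weather=rainy) = 0.029 + 0.121 + 0.046 + 0.028 = 0.224; P(Traffic=gridlock | Weather=rainy) = 0.028/0.224 = 0.12500.
P(Weather=foggy) = 0.105 + 0.030 + 0.043 + 0.009 = 0.187; P(Traffic=gridlock | Weather=foggy) = 0.009/0.187 = 0.04813.
Difference = 0.0769.

0.0769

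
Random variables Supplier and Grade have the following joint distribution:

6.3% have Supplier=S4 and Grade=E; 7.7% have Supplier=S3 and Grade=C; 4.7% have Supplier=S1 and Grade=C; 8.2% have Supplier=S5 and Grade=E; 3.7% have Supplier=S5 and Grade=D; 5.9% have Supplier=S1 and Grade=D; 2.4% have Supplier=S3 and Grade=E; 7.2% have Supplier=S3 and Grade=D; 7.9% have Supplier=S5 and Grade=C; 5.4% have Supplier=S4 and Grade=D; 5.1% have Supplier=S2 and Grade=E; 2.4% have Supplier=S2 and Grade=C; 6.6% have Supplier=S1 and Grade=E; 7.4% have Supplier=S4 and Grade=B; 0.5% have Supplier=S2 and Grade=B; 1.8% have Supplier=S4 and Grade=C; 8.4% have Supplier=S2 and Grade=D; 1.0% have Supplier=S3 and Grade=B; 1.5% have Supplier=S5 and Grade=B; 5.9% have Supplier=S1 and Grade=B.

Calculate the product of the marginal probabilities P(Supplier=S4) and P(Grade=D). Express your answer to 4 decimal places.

P(Supplier=S4) = 0.074 + 0.018 + 0.054 + 0.063 = 0.209.
P(Grade=D) = 0.059 + 0.084 + 0.072 + 0.054 + 0.037 = 0.306.
Product: 0.209 × 0.306 = 0.0640.

0.0640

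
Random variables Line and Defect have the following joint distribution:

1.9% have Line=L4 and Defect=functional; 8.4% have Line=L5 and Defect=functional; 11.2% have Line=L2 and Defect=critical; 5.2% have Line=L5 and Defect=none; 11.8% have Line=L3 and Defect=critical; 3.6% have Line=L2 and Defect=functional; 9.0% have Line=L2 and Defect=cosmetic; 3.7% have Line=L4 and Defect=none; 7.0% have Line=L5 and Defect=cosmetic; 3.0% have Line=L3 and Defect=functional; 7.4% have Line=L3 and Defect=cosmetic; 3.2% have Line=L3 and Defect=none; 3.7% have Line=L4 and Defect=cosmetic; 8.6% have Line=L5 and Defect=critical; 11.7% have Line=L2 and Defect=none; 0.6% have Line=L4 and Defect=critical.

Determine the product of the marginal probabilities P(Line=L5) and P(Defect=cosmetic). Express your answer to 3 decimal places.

P(Line=L5) = 0.052 + 0.070 + 0.084 + 0.086 = 0.292.
P(Defect=cosmetic) = 0.090 + 0.074 + 0.037 + 0.070 = 0.271.
Product: 0.292 × 0.271 = 0.079.

0.079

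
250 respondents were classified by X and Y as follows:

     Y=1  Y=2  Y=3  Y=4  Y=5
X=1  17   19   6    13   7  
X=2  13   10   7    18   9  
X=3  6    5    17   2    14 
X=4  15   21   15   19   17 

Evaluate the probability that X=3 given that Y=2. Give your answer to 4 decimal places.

0.0909

Total with Y=2: 19 + 10 + 5 + 21 = 55.
P(X=3 | Y=2) = 5/55 = 0.0909.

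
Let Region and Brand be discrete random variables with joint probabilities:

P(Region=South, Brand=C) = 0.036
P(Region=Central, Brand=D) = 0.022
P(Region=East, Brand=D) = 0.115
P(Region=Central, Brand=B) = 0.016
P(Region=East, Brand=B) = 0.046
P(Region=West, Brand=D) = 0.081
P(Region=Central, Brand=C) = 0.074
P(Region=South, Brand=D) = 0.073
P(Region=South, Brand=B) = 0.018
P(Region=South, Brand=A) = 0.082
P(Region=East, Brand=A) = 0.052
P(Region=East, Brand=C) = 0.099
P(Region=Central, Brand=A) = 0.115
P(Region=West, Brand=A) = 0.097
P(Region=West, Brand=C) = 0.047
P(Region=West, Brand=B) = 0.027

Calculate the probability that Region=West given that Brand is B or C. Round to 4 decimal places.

P(Brand=B) = 0.018 + 0.046 + 0.027 + 0.016 = 0.107.
P(Brand=C) = 0.036 + 0.099 + 0.047 + 0.074 = 0.256.
P(Brand ∈ {B, C}) = 0.107 + 0.256 = 0.363; P(Region=West, Brand ∈ {B, C}) = 0.027 + 0.047 = 0.074.
P(Region=West | Brand ∈ {B, C}) = 0.074/0.363 = 0.2039.

0.2039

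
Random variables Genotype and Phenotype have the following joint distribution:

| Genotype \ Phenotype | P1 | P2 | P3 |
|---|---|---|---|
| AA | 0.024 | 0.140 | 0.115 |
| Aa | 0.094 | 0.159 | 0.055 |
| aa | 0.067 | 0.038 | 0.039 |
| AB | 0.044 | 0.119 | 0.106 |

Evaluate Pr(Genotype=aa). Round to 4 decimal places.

0.1440

P(Genotype=aa) = 0.067 + 0.038 + 0.039 = 0.144.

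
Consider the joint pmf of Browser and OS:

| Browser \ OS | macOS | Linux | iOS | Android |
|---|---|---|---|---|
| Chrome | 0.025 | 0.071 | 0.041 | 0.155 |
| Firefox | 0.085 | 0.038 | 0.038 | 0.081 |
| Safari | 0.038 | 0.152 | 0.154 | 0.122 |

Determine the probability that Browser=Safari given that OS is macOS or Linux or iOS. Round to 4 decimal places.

P(OS=macOS) = 0.025 + 0.085 + 0.038 = 0.148.
P(OS=Linux) = 0.071 + 0.038 + 0.152 = 0.261.
P(OS=iOS) = 0.041 + 0.038 + 0.154 = 0.233.
P(OS ∈ {macOS, Linux, iOS}) = 0.148 + 0.261 + 0.233 = 0.642; P(Browser=Safari, OS ∈ {macOS, Linux, iOS}) = 0.038 + 0.152 + 0.154 = 0.344.
P(Browser=Safari | OS ∈ {macOS, Linux, iOS}) = 0.344/0.642 = 0.5358.

0.5358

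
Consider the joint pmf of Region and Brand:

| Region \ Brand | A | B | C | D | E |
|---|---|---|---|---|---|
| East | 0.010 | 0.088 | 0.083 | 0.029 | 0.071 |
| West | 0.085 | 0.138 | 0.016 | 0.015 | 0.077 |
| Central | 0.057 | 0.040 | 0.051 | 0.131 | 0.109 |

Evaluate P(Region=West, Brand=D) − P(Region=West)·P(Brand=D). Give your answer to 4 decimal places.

-0.0429

P(Region=West) = 0.085 + 0.138 + 0.016 + 0.015 + 0.077 = 0.331.
P(Brand=D) = 0.029 + 0.015 + 0.131 = 0.175.
P(Region=West, Brand=D) − P(Region=West)P(Brand=D) = 0.015 − 0.331×0.175 = -0.0429.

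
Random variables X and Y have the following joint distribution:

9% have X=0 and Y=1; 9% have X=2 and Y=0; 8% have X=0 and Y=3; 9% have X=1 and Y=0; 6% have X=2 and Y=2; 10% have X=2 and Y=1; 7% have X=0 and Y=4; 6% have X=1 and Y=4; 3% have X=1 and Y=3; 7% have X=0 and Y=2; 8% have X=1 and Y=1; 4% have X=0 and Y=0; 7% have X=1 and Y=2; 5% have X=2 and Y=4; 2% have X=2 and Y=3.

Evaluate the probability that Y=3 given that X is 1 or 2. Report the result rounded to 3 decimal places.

0.077

P(X=1) = 0.09 + 0.08 + 0.07 + 0.03 + 0.06 = 0.33.
P(X=2) = 0.09 + 0.10 + 0.06 + 0.02 + 0.05 = 0.32.
P(X ∈ {1, 2}) = 0.33 + 0.32 = 0.65; P(Y=3, X ∈ {1, 2}) = 0.03 + 0.02 = 0.05.
P(Y=3 | X ∈ {1, 2}) = 0.05/0.65 = 0.077.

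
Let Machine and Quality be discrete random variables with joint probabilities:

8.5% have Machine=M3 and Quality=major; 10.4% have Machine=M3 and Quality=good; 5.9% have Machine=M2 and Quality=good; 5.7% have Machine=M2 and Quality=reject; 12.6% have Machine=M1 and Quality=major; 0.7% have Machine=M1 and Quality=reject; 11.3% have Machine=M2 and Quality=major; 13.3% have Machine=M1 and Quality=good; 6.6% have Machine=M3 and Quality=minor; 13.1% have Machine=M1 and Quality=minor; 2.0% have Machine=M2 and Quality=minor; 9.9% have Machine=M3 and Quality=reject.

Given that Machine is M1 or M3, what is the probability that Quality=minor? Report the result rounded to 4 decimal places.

0.2623

P(Machine=M1) = 0.133 + 0.131 + 0.126 + 0.007 = 0.397.
P(Machine=M3) = 0.104 + 0.066 + 0.085 + 0.099 = 0.354.
P(Machine ∈ {M1, M3}) = 0.397 + 0.354 = 0.751; P(Quality=minor, Machine ∈ {M1, M3}) = 0.131 + 0.066 = 0.197.
P(Quality=minor | Machine ∈ {M1, M3}) = 0.197/0.751 = 0.2623.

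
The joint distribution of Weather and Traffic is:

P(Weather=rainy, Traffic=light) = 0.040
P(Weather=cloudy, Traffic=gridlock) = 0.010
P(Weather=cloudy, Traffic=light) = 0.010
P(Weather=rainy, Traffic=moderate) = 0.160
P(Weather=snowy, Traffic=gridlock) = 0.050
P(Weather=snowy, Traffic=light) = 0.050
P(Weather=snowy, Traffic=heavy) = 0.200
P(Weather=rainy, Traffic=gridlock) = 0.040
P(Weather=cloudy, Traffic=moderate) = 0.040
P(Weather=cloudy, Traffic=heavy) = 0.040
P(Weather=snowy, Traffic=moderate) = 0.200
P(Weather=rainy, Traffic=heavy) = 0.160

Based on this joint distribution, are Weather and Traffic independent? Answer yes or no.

Every cell satisfies P(Weather,Traffic) = P(Weather)·P(Traffic). For instance P(Weather=cloudy) = 0.100, P(Traffic=gridlock) = 0.100, and 0.100×0.100 = 0.010 matches the joint entry. So Weather and Traffic are independent.

yes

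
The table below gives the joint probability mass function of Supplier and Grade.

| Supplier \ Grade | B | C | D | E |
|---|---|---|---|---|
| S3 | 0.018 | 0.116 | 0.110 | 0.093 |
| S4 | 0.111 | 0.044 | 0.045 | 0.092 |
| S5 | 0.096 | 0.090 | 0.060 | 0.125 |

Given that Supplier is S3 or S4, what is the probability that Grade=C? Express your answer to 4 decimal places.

0.2544

P(Supplier=S3) = 0.018 + 0.116 + 0.110 + 0.093 = 0.337.
P(Supplier=S4) = 0.111 + 0.044 + 0.045 + 0.092 = 0.292.
P(Supplier ∈ {S3, S4}) = 0.337 + 0.292 = 0.629; P(Grade=C, Supplier ∈ {S3, S4}) = 0.116 + 0.044 = 0.160.
P(Grade=C | Supplier ∈ {S3, S4}) = 0.160/0.629 = 0.2544.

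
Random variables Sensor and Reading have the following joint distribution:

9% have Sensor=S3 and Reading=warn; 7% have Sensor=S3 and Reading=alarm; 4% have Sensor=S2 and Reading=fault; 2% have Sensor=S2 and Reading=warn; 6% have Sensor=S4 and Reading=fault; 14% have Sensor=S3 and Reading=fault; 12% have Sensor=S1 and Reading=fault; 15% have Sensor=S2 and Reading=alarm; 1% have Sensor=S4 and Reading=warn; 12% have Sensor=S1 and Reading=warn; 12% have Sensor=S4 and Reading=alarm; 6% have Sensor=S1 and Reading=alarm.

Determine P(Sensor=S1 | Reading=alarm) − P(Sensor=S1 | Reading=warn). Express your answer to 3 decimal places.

-0.350

P(Reading=alarm) = 0.06 + 0.15 + 0.07 + 0.12 = 0.40; P(Sensor=S1 | Reading=alarm) = 0.06/0.40 = 0.1500.
P(Reading=warn) = 0.12 + 0.02 + 0.09 + 0.01 = 0.24; P(Sensor=S1 | Reading=warn) = 0.12/0.24 = 0.5000.
Difference = -0.350.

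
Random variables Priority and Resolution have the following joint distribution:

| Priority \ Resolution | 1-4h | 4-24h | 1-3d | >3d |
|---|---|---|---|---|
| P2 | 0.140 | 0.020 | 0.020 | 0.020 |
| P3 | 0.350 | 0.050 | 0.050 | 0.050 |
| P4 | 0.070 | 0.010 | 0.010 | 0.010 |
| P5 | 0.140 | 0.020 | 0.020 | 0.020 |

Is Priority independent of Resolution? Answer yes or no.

Every cell satisfies P(Priority,Resolution) = P(Priority)·P(Resolution). For instance P(Priority=P5) = 0.200, P(Resolution=4-24h) = 0.100, and 0.200×0.100 = 0.020 matches the joint entry. So Priority and Resolution are independent.

yes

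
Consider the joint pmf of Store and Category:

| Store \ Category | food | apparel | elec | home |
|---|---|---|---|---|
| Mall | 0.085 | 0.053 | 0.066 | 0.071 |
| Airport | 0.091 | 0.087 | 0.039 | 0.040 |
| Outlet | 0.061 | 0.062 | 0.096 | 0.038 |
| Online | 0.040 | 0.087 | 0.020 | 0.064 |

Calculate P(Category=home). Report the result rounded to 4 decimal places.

0.2130

P(Category=home) = 0.071 + 0.040 + 0.038 + 0.064 = 0.213.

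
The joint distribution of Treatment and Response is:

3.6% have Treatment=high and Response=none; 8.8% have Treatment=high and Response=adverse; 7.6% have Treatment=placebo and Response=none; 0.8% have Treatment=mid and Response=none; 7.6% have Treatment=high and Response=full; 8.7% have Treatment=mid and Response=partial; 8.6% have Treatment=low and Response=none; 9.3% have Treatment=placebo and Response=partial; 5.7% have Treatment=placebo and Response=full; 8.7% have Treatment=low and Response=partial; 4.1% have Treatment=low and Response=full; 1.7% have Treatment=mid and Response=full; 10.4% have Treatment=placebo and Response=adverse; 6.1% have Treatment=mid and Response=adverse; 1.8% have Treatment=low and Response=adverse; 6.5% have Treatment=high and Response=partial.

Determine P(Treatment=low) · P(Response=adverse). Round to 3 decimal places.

P(Treatment=low) = 0.086 + 0.087 + 0.041 + 0.018 = 0.232.
P(Response=adverse) = 0.104 + 0.018 + 0.061 + 0.088 = 0.271.
Product: 0.232 × 0.271 = 0.063.

0.063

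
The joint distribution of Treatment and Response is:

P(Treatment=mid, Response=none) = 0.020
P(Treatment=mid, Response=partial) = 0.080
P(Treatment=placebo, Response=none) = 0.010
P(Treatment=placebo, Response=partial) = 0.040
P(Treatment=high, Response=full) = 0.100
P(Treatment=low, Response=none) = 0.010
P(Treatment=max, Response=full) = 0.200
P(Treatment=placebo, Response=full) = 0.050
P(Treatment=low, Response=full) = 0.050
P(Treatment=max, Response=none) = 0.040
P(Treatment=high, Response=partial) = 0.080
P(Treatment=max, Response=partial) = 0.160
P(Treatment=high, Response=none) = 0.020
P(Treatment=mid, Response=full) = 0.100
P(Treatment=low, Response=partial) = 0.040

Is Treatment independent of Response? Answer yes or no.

Every cell satisfies P(Treatment,Response) = P(Treatment)·P(Response). For instance P(Treatment=max) = 0.400, P(Response=partial) = 0.400, and 0.400×0.400 = 0.160 matches the joint entry. So Treatment and Response are independent.

yes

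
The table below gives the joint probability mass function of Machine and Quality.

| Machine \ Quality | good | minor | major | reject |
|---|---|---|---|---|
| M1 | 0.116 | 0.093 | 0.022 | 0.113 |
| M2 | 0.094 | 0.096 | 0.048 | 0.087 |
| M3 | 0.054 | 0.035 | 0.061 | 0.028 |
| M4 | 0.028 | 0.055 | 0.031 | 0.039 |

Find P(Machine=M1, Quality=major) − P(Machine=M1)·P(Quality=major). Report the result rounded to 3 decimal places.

-0.034

P(Machine=M1) = 0.116 + 0.093 + 0.022 + 0.113 = 0.344.
P(Quality=major) = 0.022 + 0.048 + 0.061 + 0.031 = 0.162.
P(Machine=M1, Quality=major) − P(Machine=M1)P(Quality=major) = 0.022 − 0.344×0.162 = -0.034.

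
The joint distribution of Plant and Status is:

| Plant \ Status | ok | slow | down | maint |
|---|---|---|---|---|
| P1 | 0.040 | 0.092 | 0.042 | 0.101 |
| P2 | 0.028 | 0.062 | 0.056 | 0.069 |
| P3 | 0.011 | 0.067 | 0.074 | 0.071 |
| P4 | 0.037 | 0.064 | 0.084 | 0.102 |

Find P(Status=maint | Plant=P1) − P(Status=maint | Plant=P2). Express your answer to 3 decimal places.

0.046

P(Plant=P1) = 0.040 + 0.092 + 0.042 + 0.101 = 0.275; P(Status=maint | Plant=P1) = 0.101/0.275 = 0.3673.
P(Plant=P2) = 0.028 + 0.062 + 0.056 + 0.069 = 0.215; P(Status=maint | Plant=P2) = 0.069/0.215 = 0.3209.
Difference = 0.046.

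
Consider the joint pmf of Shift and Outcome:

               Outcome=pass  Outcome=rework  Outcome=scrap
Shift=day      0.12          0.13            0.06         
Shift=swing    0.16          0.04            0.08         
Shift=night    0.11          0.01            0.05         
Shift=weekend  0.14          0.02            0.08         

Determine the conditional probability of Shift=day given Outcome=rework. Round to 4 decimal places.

0.6500

P(Outcome=rework) = 0.13 + 0.04 + 0.01 + 0.02 = 0.20.
P(Shift=day | Outcome=rework) = 0.13/0.20 = 0.6500.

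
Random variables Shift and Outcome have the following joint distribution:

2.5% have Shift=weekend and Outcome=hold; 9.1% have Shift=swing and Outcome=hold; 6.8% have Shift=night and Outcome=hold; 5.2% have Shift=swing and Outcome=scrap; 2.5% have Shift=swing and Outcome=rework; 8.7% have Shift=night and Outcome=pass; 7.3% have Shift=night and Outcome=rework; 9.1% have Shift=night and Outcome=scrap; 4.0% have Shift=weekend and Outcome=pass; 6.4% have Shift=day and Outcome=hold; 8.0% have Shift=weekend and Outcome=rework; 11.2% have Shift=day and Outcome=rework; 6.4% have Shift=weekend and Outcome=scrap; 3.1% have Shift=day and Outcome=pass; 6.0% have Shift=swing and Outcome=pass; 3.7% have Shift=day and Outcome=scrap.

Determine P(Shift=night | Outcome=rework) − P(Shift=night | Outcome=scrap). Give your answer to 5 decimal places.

-0.12123

P(Outcome=rework) = 0.112 + 0.025 + 0.073 + 0.080 = 0.290; P(Shift=night | Outcome=rework) = 0.073/0.290 = 0.251724.
P(Outcome=scrap) = 0.037 + 0.052 + 0.091 + 0.064 = 0.244; P(Shift=night | Outcome=scrap) = 0.091/0.244 = 0.372951.
Difference = -0.12123.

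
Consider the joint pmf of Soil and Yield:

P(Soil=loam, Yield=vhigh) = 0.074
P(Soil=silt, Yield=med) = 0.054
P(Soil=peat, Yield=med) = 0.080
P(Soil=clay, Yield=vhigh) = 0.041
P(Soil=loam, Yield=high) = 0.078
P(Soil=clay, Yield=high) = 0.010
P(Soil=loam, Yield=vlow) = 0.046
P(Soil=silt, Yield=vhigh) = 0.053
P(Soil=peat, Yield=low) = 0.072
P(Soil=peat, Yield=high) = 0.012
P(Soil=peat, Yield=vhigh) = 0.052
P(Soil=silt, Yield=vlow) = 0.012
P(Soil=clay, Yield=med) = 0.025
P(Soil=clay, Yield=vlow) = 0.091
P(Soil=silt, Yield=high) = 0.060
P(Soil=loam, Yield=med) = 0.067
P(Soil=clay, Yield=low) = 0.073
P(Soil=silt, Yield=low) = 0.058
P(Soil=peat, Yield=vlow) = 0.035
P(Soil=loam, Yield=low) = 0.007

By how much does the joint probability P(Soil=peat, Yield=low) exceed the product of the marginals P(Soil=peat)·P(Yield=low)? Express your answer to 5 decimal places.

0.01929

P(Soil=peat) = 0.035 + 0.072 + 0.080 + 0.012 + 0.052 = 0.251.
P(Yield=low) = 0.007 + 0.073 + 0.058 + 0.072 = 0.210.
P(Soil=peat, Yield=low) − P(Soil=peat)P(Yield=low) = 0.072 − 0.251×0.210 = 0.01929.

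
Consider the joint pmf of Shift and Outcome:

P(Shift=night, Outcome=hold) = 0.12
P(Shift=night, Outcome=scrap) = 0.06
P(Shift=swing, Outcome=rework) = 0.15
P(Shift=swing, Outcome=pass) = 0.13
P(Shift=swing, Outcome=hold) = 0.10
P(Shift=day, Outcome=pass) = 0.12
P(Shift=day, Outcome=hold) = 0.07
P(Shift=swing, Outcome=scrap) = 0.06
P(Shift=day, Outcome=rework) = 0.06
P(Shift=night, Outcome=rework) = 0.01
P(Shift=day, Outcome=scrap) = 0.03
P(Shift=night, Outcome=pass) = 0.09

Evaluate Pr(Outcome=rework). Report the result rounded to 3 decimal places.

0.220

P(Outcome=rework) = 0.06 + 0.15 + 0.01 = 0.22.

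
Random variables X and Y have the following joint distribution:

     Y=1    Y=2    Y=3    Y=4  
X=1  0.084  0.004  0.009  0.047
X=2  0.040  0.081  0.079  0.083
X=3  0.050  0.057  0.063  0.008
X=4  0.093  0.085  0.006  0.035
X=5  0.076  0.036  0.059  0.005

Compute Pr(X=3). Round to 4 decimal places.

0.1780

P(X=3) = 0.050 + 0.057 + 0.063 + 0.008 = 0.178.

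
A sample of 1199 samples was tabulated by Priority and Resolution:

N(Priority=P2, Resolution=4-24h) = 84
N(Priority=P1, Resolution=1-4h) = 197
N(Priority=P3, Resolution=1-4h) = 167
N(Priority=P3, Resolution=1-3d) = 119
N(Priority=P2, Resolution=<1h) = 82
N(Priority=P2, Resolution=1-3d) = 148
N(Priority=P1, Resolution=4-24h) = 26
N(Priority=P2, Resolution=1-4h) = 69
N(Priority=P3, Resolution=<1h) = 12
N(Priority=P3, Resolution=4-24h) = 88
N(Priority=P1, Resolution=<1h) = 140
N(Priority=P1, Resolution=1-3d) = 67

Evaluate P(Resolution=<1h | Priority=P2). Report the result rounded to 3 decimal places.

Total with Priority=P2: 82 + 69 + 84 + 148 = 383.
P(Resolution=<1h | Priority=P2) = 82/383 = 0.214.

0.214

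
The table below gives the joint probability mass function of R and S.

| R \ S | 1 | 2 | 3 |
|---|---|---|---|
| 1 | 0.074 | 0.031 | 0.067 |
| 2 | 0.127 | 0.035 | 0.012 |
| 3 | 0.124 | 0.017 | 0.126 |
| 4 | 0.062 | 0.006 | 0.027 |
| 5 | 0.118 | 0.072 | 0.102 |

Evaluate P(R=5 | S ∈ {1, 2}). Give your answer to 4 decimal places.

P(S=1) = 0.074 + 0.127 + 0.124 + 0.062 + 0.118 = 0.505.
P(S=2) = 0.031 + 0.035 + 0.017 + 0.006 + 0.072 = 0.161.
P(S ∈ {1, 2}) = 0.505 + 0.161 = 0.666; P(R=5, S ∈ {1, 2}) = 0.118 + 0.072 = 0.190.
P(R=5 | S ∈ {1, 2}) = 0.190/0.666 = 0.2853.

0.2853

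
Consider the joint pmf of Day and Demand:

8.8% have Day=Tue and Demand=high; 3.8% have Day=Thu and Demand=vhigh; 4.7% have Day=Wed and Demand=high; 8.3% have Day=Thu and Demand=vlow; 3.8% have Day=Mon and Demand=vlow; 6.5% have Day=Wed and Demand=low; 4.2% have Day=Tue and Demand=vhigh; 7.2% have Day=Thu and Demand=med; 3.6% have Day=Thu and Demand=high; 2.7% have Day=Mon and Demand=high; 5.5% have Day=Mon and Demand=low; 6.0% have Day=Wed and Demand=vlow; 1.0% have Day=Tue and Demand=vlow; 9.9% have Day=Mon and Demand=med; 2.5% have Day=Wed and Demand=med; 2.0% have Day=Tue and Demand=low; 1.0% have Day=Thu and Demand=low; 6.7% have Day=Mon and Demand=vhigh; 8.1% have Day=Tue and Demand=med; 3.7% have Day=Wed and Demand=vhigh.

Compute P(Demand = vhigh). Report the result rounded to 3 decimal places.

0.184

P(Demand=vhigh) = 0.067 + 0.042 + 0.037 + 0.038 = 0.184.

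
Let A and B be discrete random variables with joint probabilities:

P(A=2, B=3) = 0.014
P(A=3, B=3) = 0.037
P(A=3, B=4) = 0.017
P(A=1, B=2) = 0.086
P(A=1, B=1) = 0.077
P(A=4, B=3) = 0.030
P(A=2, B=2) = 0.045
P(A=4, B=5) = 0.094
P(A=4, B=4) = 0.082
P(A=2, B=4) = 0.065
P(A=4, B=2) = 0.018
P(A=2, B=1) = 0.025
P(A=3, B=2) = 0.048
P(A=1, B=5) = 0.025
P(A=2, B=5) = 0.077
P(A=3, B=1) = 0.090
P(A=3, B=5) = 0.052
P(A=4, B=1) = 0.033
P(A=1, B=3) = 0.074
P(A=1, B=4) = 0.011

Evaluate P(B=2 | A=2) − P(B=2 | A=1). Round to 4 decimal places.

-0.1159

P(A=2) = 0.025 + 0.045 + 0.014 + 0.065 + 0.077 = 0.226; P(B=2 | A=2) = 0.045/0.226 = 0.19912.
P(A=1) = 0.077 + 0.086 + 0.074 + 0.011 + 0.025 = 0.273; P(B=2 | A=1) = 0.086/0.273 = 0.31502.
Difference = -0.1159.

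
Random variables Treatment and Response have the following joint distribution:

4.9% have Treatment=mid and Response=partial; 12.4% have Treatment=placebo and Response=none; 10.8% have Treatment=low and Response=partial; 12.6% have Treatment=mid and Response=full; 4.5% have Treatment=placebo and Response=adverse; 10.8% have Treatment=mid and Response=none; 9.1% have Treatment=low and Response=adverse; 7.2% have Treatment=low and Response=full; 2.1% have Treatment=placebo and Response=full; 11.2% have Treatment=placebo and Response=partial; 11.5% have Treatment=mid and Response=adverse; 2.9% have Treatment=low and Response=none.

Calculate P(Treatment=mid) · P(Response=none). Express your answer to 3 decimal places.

P(Treatment=mid) = 0.108 + 0.049 + 0.126 + 0.115 = 0.398.
P(Response=none) = 0.124 + 0.029 + 0.108 = 0.261.
Product: 0.398 × 0.261 = 0.104.

0.104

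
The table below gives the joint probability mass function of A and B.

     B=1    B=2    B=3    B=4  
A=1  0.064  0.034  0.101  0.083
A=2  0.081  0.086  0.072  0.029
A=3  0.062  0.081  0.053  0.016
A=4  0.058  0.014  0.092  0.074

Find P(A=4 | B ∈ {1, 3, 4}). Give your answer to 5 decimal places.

0.28535

P(B=1) = 0.064 + 0.081 + 0.062 + 0.058 = 0.265.
P(B=3) = 0.101 + 0.072 + 0.053 + 0.092 = 0.318.
P(B=4) = 0.083 + 0.029 + 0.016 + 0.074 = 0.202.
P(B ∈ {1, 3, 4}) = 0.265 + 0.318 + 0.202 = 0.785; P(A=4, B ∈ {1, 3, 4}) = 0.058 + 0.092 + 0.074 = 0.224.
P(A=4 | B ∈ {1, 3, 4}) = 0.224/0.785 = 0.28535.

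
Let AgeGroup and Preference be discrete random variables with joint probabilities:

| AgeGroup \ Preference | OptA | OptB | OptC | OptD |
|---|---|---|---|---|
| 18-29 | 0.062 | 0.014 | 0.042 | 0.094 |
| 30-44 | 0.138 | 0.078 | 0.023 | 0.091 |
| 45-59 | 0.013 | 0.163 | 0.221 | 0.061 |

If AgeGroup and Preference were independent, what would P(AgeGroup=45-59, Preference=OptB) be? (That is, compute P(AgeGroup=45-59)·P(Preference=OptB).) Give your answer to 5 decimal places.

0.11679

P(AgeGroup=45-59) = 0.013 + 0.163 + 0.221 + 0.061 = 0.458.
P(Preference=OptB) = 0.014 + 0.078 + 0.163 = 0.255.
Product: 0.458 × 0.255 = 0.11679.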